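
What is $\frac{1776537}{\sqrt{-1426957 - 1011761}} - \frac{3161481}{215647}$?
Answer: $- \frac{3161481}{215647} - \frac{592179 i \sqrt{2438718}}{812906} \approx -14.66 - 1137.6 i$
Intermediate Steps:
$\frac{1776537}{\sqrt{-1426957 - 1011761}} - \frac{3161481}{215647} = \frac{1776537}{\sqrt{-2438718}} - \frac{3161481}{215647} = \frac{1776537}{i \sqrt{2438718}} - \frac{3161481}{215647} = 1776537 \left(- \frac{i \sqrt{2438718}}{2438718}\right) - \frac{3161481}{215647} = - \frac{592179 i \sqrt{2438718}}{812906} - \frac{3161481}{215647} = - \frac{3161481}{215647} - \frac{592179 i \sqrt{2438718}}{812906}$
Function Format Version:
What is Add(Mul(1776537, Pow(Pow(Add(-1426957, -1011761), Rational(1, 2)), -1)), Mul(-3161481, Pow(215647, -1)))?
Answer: Add(Rational(-3161481, 215647), Mul(Rational(-592179, 812906), I, Pow(2438718, Rational(1, 2)))) ≈ Add(-14.660, Mul(-1137.6, I))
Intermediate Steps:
Add(Mul(1776537, Pow(Pow(Add(-1426957, -1011761), Rational(1, 2)), -1)), Mul(-3161481, Pow(215647, -1))) = Add(Mul(1776537, Pow(Pow(-2438718, Rational(1, 2)), -1)), Mul(-3161481, Rational(1, 215647))) = Add(Mul(1776537, Pow(Mul(I, Pow(2438718, Rational(1, 2))), -1)), Rational(-3161481, 215647)) = Add(Mul(1776537, Mul(Rational(-1, 2438718), I, Pow(2438718, Rational(1, 2)))), Rational(-3161481, 215647)) = Add(Mul(Rational(-592179, 812906), I, Pow(2438718, Rational(1, 2))), Rational(-3161481, 215647)) = Add(Rational(-3161481, 215647), Mul(Rational(-592179, 812906), I, Pow(2438718, Rational(1, 2))))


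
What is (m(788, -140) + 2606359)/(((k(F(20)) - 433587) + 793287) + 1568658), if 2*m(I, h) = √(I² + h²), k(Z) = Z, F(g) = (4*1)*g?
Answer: 2606359/1928438 + √40034/964219 ≈ 1.3517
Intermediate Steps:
F(g) = 4*g
m(I, h) = √(I² + h²)/2
(m(788, -140) + 2606359)/(((k(F(20)) - 433587) + 793287) + 1568658) = (√(788² + (-140)²)/2 + 2606359)/(((4*20 - 433587) + 793287) + 1568658) = (√(620944 + 19600)/2 + 2606359)/(((80 - 433587) + 793287) + 1568658) = (√640544/2 + 2606359)/((-433507 + 793287) + 1568658) = ((4*√40034)/2 + 2606359)/(359780 + 1568658) = (2*√40034 + 2606359)/1928438 = (2606359 + 2*√40034)*(1/1928438) = 2606359/1928438 + √40034/964219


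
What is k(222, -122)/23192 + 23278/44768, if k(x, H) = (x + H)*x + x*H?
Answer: 20076029/64891216 ≈ 0.30938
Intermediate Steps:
k(x, H) = H*x + x*(H + x) (k(x, H) = (H + x)*x + H*x = x*(H + x) + H*x = H*x + x*(H + x))
k(222, -122)/23192 + 23278/44768 = (222*(222 + 2*(-122)))/23192 + 23278/44768 = (222*(222 - 244))*(1/23192) + 23278*(1/44768) = (222*(-22))*(1/23192) + 11639/22384 = -4884*1/23192 + 11639/22384 = -1221/5798 + 11639/22384 = 20076029/64891216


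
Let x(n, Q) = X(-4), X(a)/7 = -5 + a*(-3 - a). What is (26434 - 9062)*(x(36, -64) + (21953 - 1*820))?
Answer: 366028040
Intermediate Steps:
X(a) = -35 + 7*a*(-3 - a) (X(a) = 7*(-5 + a*(-3 - a)) = -35 + 7*a*(-3 - a))
x(n, Q) = -63 (x(n, Q) = -35 - 21*(-4) - 7*(-4)**2 = -35 + 84 - 7*16 = -35 + 84 - 112 = -63)
(26434 - 9062)*(x(36, -64) + (21953 - 1*820)) = (26434 - 9062)*(-63 + (21953 - 1*820)) = 17372*(-63 + (21953 - 820)) = 17372*(-63 + 21133) = 17372*21070 = 366028040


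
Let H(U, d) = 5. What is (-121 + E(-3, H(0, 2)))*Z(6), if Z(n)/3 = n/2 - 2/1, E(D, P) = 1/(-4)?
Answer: -1455/4 ≈ -363.75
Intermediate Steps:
E(D, P) = -¼
Z(n) = -6 + 3*n/2 (Z(n) = 3*(n/2 - 2/1) = 3*(n*(½) - 2*1) = 3*(n/2 - 2) = 3*(-2 + n/2) = -6 + 3*n/2)
(-121 + E(-3, H(0, 2)))*Z(6) = (-121 - ¼)*(-6 + (3/2)*6) = -485*(-6 + 9)/4 = -485/4*3 = -1455/4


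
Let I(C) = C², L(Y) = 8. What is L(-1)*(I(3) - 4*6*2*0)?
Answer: 72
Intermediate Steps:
L(-1)*(I(3) - 4*6*2*0) = 8*(3² - 4*6*2*0) = 8*(9 - 48*0) = 8*(9 - 4*0) = 8*(9 + 0) = 8*9 = 72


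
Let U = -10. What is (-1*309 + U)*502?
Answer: -160138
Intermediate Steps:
(-1*309 + U)*502 = (-1*309 - 10)*502 = (-309 - 10)*502 = -319*502 = -160138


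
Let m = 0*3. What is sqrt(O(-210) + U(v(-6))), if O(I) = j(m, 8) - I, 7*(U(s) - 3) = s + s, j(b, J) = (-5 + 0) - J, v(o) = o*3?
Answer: 2*sqrt(2387)/7 ≈ 13.959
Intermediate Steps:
v(o) = 3*o
m = 0
j(b, J) = -5 - J
U(s) = 3 + 2*s/7 (U(s) = 3 + (s + s)/7 = 3 + (2*s)/7 = 3 + 2*s/7)
O(I) = -13 - I (O(I) = (-5 - 1*8) - I = (-5 - 8) - I = -13 - I)
sqrt(O(-210) + U(v(-6))) = sqrt((-13 - 1*(-210)) + (3 + 2*(3*(-6))/7)) = sqrt((-13 + 210) + (3 + (2/7)*(-18))) = sqrt(197 + (3 - 36/7)) = sqrt(197 - 15/7) = sqrt(1364/7) = 2*sqrt(2387)/7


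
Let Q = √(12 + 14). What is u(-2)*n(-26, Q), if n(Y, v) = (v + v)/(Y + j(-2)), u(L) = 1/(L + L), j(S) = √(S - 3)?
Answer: 13*√26/681 + I*√130/1362 ≈ 0.097338 + 0.0083713*I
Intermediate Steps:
Q = √26 ≈ 5.0990
j(S) = √(-3 + S)
u(L) = 1/(2*L)
n(Y, v) = 2*v/(Y + I*√5) (n(Y, v) = (v + v)/(Y + √(-3 - 2)) = (2*v)/(Y + √(-5)) = (2*v)/(Y + I*√5) = 2*v/(Y + I*√5))
u(-2)*n(-26, Q) = ((½)/(-2))*(2*√26/(-26 + I*√5)) = ((½)*(-½))*(2*√26/(-26 + I*√5)) = -√26/(2*(-26 + I*√5))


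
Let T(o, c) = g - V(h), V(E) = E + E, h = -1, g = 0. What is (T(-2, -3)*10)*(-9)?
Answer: -180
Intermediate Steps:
V(E) = 2*E
T(o, c) = 2 (T(o, c) = 0 - 2*(-1) = 0 - 1*(-2) = 0 + 2 = 2)
(T(-2, -3)*10)*(-9) = (2*10)*(-9) = 20*(-9) = -180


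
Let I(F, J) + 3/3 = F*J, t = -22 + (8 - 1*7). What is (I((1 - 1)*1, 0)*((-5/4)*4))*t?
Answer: -105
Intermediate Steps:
t = -21 (t = -22 + (8 - 7) = -22 + 1 = -21)
I(F, J) = -1 + F*J
(I((1 - 1)*1, 0)*((-5/4)*4))*t = ((-1 + ((1 - 1)*1)*0)*((-5/4)*4))*(-21) = ((-1 + (0*1)*0)*(((1/4)*(-5))*4))*(-21) = ((-1 + 0*0)*(-5/4*4))*(-21) = ((-1 + 0)*(-5))*(-21) = -1*(-5)*(-21) = 5*(-21) = -105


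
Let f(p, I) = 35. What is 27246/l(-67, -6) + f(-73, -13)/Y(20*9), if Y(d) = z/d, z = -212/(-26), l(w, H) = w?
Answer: 1299612/3551 ≈ 365.98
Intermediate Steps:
z = 106/13 (z = -212*(-1/26) = 106/13 ≈ 8.1538)
Y(d) = 106/(13*d)
27246/l(-67, -6) + f(-73, -13)/Y(20*9) = 27246/(-67) + 35/((106/(13*((20*9))))) = 27246*(-1/67) + 35/(((106/13)/180)) = -27246/67 + 35/(((106/13)*(1/180))) = -27246/67 + 35/(53/1170) = -27246/67 + 35*(1170/53) = -27246/67 + 40950/53 = 1299612/3551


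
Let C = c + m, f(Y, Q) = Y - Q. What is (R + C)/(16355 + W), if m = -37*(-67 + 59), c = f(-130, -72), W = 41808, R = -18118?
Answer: -17880/58163 ≈ -0.30741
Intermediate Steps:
c = -58 (c = -130 - 1*(-72) = -130 + 72 = -58)
m = 296 (m = -37*(-8) = 296)
C = 238 (C = -58 + 296 = 238)
(R + C)/(16355 + W) = (-18118 + 238)/(16355 + 41808) = -17880/58163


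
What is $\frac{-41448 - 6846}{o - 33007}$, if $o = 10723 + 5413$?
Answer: $\frac{48294}{16871} \approx 2.8625$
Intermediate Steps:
$o = 16136$
$\frac{-41448 - 6846}{o - 33007} = \frac{-41448 - 6846}{16136 - 33007} = - \frac{48294}{-16871} = \left(-48294\right) \left(- \frac{1}{16871}\right) = \frac{48294}{16871}$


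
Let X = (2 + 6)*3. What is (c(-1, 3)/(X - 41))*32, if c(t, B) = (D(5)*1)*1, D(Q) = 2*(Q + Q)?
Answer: -640/17 ≈ -37.647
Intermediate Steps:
D(Q) = 4*Q (D(Q) = 2*(2*Q) = 4*Q)
X = 24 (X = 8*3 = 24)
c(t, B) = 20 (c(t, B) = ((4*5)*1)*1 = (20*1)*1 = 20*1 = 20)
(c(-1, 3)/(X - 41))*32 = (20/(24 - 41))*32 = (20/(-17))*32 = -1/17*20*32 = -20/17*32 = -640/17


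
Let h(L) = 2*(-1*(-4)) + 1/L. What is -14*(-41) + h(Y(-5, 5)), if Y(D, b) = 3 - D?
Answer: 4657/8 ≈ 582.13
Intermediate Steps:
h(L) = 8 + 1/L (h(L) = 2*4 + 1/L = 8 + 1/L)
-14*(-41) + h(Y(-5, 5)) = -14*(-41) + (8 + 1/(3 - 1*(-5))) = 574 + (8 + 1/(3 + 5)) = 574 + (8 + 1/8) = 574 + (8 + ⅛) = 574 + 65/8 = 4657/8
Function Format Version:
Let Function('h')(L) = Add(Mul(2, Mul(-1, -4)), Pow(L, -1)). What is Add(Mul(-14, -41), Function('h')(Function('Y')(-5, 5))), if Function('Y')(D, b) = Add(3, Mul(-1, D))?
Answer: Rational(4657, 8) ≈ 582.13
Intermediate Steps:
Function('h')(L) = Add(8, Pow(L, -1)) (Function('h')(L) = Add(Mul(2, 4), Pow(L, -1)) = Add(8, Pow(L, -1)))
Add(Mul(-14, -41), Function('h')(Function('Y')(-5, 5))) = Add(Mul(-14, -41), Add(8, Pow(Add(3, Mul(-1, -5)), -1))) = Add(574, Add(8, Pow(Add(3, 5), -1))) = Add(574, Add(8, Pow(8, -1))) = Add(574, Add(8, Rational(1, 8))) = Add(574, Rational(65, 8)) = Rational(4657, 8)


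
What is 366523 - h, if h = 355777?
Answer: 10746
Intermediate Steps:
366523 - h = 366523 - 1*355777 = 366523 - 355777 = 10746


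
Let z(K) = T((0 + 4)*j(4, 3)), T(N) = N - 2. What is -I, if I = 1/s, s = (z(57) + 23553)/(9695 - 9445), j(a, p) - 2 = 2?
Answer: -250/23567 ≈ -0.010608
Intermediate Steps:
j(a, p) = 4 (j(a, p) = 2 + 2 = 4)
T(N) = -2 + N
z(K) = 14 (z(K) = -2 + (0 + 4)*4 = -2 + 4*4 = -2 + 16 = 14)
s = 23567/250 (s = (14 + 23553)/(9695 - 9445) = 23567/250 ≈ 94.268)
I = 250/23567 (I = 1/(23567/250) = 250/23567 ≈ 0.010608)
-I = -1*250/23567 = -250/23567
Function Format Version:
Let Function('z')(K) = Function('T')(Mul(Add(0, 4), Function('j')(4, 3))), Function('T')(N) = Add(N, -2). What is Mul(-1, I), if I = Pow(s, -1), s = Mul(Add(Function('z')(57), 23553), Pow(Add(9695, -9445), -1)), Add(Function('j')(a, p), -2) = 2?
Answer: Rational(-250, 23567) ≈ -0.010608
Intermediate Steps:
Function('j')(a, p) = 4 (Function('j')(a, p) = Add(2, 2) = 4)
Function('T')(N) = Add(-2, N)
Function('z')(K) = 14 (Function('z')(K) = Add(-2, Mul(Add(0, 4), 4)) = Add(-2, Mul(4, 4)) = Add(-2, 16) = 14)
s = Rational(23567, 250) (s = Mul(Add(14, 23553), Pow(Add(9695, -9445), -1)) = Mul(23567, Pow(250, -1)) = Mul(23567, Rational(1, 250)) = Rational(23567, 250) ≈ 94.268)
I = Rational(250, 23567) (I = Pow(Rational(23567, 250), -1) = Rational(250, 23567) ≈ 0.010608)
Mul(-1, I) = Mul(-1, Rational(250, 23567)) = Rational(-250, 23567)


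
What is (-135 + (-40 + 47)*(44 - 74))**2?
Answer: 119025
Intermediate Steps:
(-135 + (-40 + 47)*(44 - 74))**2 = (-135 + 7*(-30))**2 = (-135 - 210)**2 = (-345)**2 = 119025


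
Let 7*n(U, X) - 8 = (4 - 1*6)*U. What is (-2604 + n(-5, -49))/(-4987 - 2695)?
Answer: 9105/26887 ≈ 0.33864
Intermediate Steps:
n(U, X) = 8/7 - 2*U/7 (n(U, X) = 8/7 + ((4 - 1*6)*U)/7 = 8/7 + ((4 - 6)*U)/7 = 8/7 + (-2*U)/7 = 8/7 - 2*U/7)
(-2604 + n(-5, -49))/(-4987 - 2695) = (-2604 + (8/7 - 2/7*(-5)))/(-4987 - 2695) = (-2604 + (8/7 + 10/7))/(-7682) = (-2604 + 18/7)*(-1/7682) = -18210/7*(-1/7682) = 9105/26887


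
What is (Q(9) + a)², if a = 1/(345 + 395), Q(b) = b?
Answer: 44368921/547600 ≈ 81.024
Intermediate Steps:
a = 1/740 ≈ 0.0013514
(Q(9) + a)² = (9 + 1/740)² = (6661/740)² = 44368921/547600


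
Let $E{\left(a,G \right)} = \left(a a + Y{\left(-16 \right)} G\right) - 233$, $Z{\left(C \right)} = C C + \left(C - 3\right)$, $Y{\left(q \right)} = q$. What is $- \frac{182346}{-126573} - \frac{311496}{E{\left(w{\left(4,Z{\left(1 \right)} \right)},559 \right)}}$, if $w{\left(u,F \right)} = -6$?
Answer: $\frac{4565978666}{128555977} \approx 35.517$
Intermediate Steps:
$Z{\left(C \right)} = -3 + C + C^{2}$ ($Z{\left(C \right)} = C^{2} + \left(C - 3\right) = C^{2} + \left(-3 + C\right) = -3 + C + C^{2}$)
$E{\left(a,G \right)} = -233 + a^{2} - 16 G$ ($E{\left(a,G \right)} = \left(a a - 16 G\right) - 233 = \left(a^{2} - 16 G\right) - 233 = -233 + a^{2} - 16 G$)
$- \frac{182346}{-126573} - \frac{311496}{E{\left(w{\left(4,Z{\left(1 \right)} \right)},559 \right)}} = - \frac{182346}{-126573} - \frac{311496}{-233 + \left(-6\right)^{2} - 8944} = \left(-182346\right) \left(- \frac{1}{126573}\right) - \frac{311496}{-233 + 36 - 8944} = \frac{60782}{42191} - \frac{311496}{-9141} = \frac{60782}{42191} - - \frac{103832}{3047} = \frac{60782}{42191} + \frac{103832}{3047} = \frac{4565978666}{128555977}$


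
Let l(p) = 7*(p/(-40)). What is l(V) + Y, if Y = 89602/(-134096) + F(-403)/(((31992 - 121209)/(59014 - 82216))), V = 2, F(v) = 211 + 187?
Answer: 340587297053/3323234120 ≈ 102.49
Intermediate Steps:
F(v) = 398
l(p) = -7*p/40 (l(p) = 7*(p*(-1/40)) = 7*(-p/40) = -7*p/40)
Y = 68350085799/664646824 (Y = 89602/(-134096) + 398/(((31992 - 121209)/(59014 - 82216))) = 89602*(-1/134096) + 398/((-89217/(-23202))) = -44801/67048 + 398/((-89217*(-1/23202))) = -44801/67048 + 398/(9913/2578) = -44801/67048 + 398*(2578/9913) = -44801/67048 + 1026044/9913 = 68350085799/664646824 ≈ 102.84)
l(V) + Y = -7/40*2 + 68350085799/664646824 = -7/20 + 68350085799/664646824 = 340587297053/3323234120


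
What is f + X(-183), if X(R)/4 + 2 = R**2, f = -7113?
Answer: 126835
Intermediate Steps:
X(R) = -8 + 4*R**2
f + X(-183) = -7113 + (-8 + 4*(-183)**2) = -7113 + (-8 + 4*33489) = -7113 + (-8 + 133956) = -7113 + 133948 = 126835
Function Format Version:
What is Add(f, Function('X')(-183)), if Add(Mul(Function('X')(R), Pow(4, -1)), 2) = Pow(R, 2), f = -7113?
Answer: 126835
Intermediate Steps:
Function('X')(R) = Add(-8, Mul(4, Pow(R, 2)))
Add(f, Function('X')(-183)) = Add(-7113, Add(-8, Mul(4, Pow(-183, 2)))) = Add(-7113, Add(-8, Mul(4, 33489))) = Add(-7113, Add(-8, 133956)) = Add(-7113, 133948) = 126835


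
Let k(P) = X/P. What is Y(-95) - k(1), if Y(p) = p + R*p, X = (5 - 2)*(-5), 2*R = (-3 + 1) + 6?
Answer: -270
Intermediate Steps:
R = 2 (R = ((-3 + 1) + 6)/2 = (-2 + 6)/2 = (½)*4 = 2)
X = -15 (X = 3*(-5) = -15)
k(P) = -15/P
Y(p) = 3*p (Y(p) = p + 2*p = 3*p)
Y(-95) - k(1) = 3*(-95) - (-15)/1 = -285 - (-15) = -285 - 1*(-15) = -285 + 15 = -270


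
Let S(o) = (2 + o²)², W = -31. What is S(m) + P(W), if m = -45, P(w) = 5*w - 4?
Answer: 4108570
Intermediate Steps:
P(w) = -4 + 5*w
S(m) + P(W) = (2 + (-45)²)² + (-4 + 5*(-31)) = (2 + 2025)² + (-4 - 155) = 2027² - 159 = 4108729 - 159 = 4108570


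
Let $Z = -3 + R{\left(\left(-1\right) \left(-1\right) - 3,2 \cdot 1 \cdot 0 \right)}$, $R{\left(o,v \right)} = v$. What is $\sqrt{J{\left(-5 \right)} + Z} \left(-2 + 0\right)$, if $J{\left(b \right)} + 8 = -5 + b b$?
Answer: $-6$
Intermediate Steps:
$Z = -3$ ($Z = -3 + 2 \cdot 1 \cdot 0 = -3 + 2 \cdot 0 = -3 + 0 = -3$)
$J{\left(b \right)} = -13 + b^{2}$ ($J{\left(b \right)} = -8 + \left(-5 + b b\right) = -8 + \left(-5 + b^{2}\right) = -13 + b^{2}$)
$\sqrt{J{\left(-5 \right)} + Z} \left(-2 + 0\right) = \sqrt{\left(-13 + \left(-5\right)^{2}\right) - 3} \left(-2 + 0\right) = \sqrt{\left(-13 + 25\right) - 3} \left(-2\right) = \sqrt{12 - 3} \left(-2\right) = \sqrt{9} \left(-2\right) = 3 \left(-2\right) = -6$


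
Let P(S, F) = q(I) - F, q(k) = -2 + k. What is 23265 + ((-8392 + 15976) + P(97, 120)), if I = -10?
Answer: 30717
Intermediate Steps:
P(S, F) = -12 - F (P(S, F) = (-2 - 10) - F = -12 - F)
23265 + ((-8392 + 15976) + P(97, 120)) = 23265 + ((-8392 + 15976) + (-12 - 1*120)) = 23265 + (7584 + (-12 - 120)) = 23265 + (7584 - 132) = 23265 + 7452 = 30717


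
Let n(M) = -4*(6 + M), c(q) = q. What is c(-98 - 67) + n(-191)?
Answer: 575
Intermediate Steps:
n(M) = -24 - 4*M
c(-98 - 67) + n(-191) = (-98 - 67) + (-24 - 4*(-191)) = -165 + (-24 + 764) = -165 + 740 = 575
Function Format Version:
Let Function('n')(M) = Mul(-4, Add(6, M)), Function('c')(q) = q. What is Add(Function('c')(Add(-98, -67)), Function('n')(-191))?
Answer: 575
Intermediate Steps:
Function('n')(M) = Add(-24, Mul(-4, M))
Add(Function('c')(Add(-98, -67)), Function('n')(-191)) = Add(Add(-98, -67), Add(-24, Mul(-4, -191))) = Add(-165, Add(-24, 764)) = Add(-165, 740) = 575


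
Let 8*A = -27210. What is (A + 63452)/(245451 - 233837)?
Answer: 240203/46456 ≈ 5.1705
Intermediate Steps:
A = -13605/4 (A = (⅛)*(-27210) = -13605/4 ≈ -3401.3)
(A + 63452)/(245451 - 233837) = (-13605/4 + 63452)/(245451 - 233837) = (240203/4)/11614 = (240203/4)*(1/11614) = 240203/46456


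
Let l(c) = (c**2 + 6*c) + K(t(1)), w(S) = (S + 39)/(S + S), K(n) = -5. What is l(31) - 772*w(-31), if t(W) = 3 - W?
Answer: 38490/31 ≈ 1241.6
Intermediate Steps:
w(S) = (39 + S)/(2*S) (w(S) = (39 + S)/((2*S)) = (39 + S)*(1/(2*S)) = (39 + S)/(2*S))
l(c) = -5 + c**2 + 6*c (l(c) = (c**2 + 6*c) - 5 = -5 + c**2 + 6*c)
l(31) - 772*w(-31) = (-5 + 31**2 + 6*31) - 386*(39 - 31)/(-31) = (-5 + 961 + 186) - 386*(-1)*8/31 = 1142 - 772*(-4/31) = 1142 + 3088/31 = 38490/31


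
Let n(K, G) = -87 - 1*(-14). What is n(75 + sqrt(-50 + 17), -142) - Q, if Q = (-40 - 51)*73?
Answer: 6570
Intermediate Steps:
n(K, G) = -73 (n(K, G) = -87 + 14 = -73)
Q = -6643 (Q = -91*73 = -6643)
n(75 + sqrt(-50 + 17), -142) - Q = -73 - 1*(-6643) = -73 + 6643 = 6570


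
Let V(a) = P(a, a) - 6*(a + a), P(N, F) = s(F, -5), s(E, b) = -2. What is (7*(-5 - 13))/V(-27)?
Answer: -9/23 ≈ -0.39130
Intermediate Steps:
P(N, F) = -2
V(a) = -2 - 12*a (V(a) = -2 - 6*(a + a) = -2 - 12*a)
(7*(-5 - 13))/V(-27) = (7*(-5 - 13))/(-2 - 12*(-27)) = (7*(-18))/(-2 + 324) = -126/322 = -126*1/322 = -9/23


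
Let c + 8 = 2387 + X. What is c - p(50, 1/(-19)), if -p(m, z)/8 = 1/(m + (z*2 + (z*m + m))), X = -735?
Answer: 379783/231 ≈ 1644.1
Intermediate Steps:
c = 1644 (c = -8 + (2387 - 735) = -8 + 1652 = 1644)
p(m, z) = -8/(2*m + 2*z + m*z) (p(m, z) = -8/(m + (z*2 + (z*m + m))) = -8/(m + (2*z + (m*z + m))) = -8/(m + (2*z + (m + m*z))) = -8/(m + (m + 2*z + m*z)) = -8/(2*m + 2*z + m*z))
c - p(50, 1/(-19)) = 1644 - (-8)/(2*50 + 2/(-19) + 50/(-19)) = 1644 - (-8)/(100 + 2*(-1/19) + 50*(-1/19)) = 1644 - (-8)/(100 - 2/19 - 50/19) = 1644 - (-8)/1848/19 = 1644 - (-8)*19/1848 = 1644 - 1*(-19/231) = 1644 + 19/231 = 379783/231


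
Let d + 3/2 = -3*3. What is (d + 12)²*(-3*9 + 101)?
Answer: 333/2 ≈ 166.50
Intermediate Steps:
d = -21/2 (d = -3/2 - 3*3 = -3/2 - 9 = -21/2 ≈ -10.500)
(d + 12)²*(-3*9 + 101) = (-21/2 + 12)²*(-3*9 + 101) = (3/2)²*(-27 + 101) = (9/4)*74 = 333/2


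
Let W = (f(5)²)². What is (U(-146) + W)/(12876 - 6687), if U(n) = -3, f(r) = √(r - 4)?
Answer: -2/6189 ≈ -0.00032315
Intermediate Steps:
f(r) = √(-4 + r)
W = 1 (W = ((√(-4 + 5))²)² = ((√1)²)² = (1²)² = 1² = 1)
(U(-146) + W)/(12876 - 6687) = (-3 + 1)/(12876 - 6687) = -2/6189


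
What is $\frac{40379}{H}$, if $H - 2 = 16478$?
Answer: $\frac{40379}{16480} \approx 2.4502$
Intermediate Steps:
$H = 16480$ ($H = 2 + 16478 = 16480$)
$\frac{40379}{H} = \frac{40379}{16480}$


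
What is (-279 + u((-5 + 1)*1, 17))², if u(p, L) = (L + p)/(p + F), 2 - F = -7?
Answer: 1909924/25 ≈ 76397.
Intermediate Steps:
F = 9 (F = 2 - 1*(-7) = 2 + 7 = 9)
u(p, L) = (L + p)/(9 + p) (u(p, L) = (L + p)/(p + 9) = (L + p)/(9 + p))
(-279 + u((-5 + 1)*1, 17))² = (-279 + (17 + (-5 + 1)*1)/(9 + (-5 + 1)*1))² = (-279 + (17 - 4*1)/(9 - 4*1))² = (-279 + (17 - 4)/(9 - 4))² = (-279 + 13/5)² = (-1382/5)² = 1909924/25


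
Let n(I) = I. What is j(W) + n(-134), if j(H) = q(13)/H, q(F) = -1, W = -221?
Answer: -29613/221 ≈ -134.00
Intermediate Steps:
j(H) = -1/H
j(W) + n(-134) = -1/(-221) - 134 = -1*(-1/221) - 134 = 1/221 - 134 = -29613/221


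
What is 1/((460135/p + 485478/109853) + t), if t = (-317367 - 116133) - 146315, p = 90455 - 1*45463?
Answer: -133581248/77450454827057 ≈ -1.7247e-6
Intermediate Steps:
p = 44992 (p = 90455 - 45463 = 44992)
t = -579815 (t = -433500 - 146315 = -579815)
1/((460135/p + 485478/109853) + t) = 1/((460135/44992 + 485478/109853) - 579815) = 1/(1956482063/133581248 - 579815) = 1/(-77450454827057/133581248) = -133581248/77450454827057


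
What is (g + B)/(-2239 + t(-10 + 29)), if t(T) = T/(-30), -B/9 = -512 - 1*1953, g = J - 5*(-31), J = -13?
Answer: -669810/67189 ≈ -9.9690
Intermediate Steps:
g = 142 (g = -13 - 5*(-31) = -13 + 155 = 142)
B = 22185 (B = -9*(-512 - 1*1953) = -9*(-512 - 1953) = -9*(-2465) = 22185)
t(T) = -T/30 (t(T) = T*(-1/30) = -T/30)
(g + B)/(-2239 + t(-10 + 29)) = (142 + 22185)/(-2239 - (-10 + 29)/30) = 22327/(-2239 - 1/30*19) = 22327/(-2239 - 19/30) = 22327/(-67189/30) = 22327*(-30/67189) = -669810/67189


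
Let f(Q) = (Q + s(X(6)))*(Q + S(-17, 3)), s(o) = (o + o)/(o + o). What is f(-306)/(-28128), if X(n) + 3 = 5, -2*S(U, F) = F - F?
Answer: -15555/4688 ≈ -3.3180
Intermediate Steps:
S(U, F) = 0 (S(U, F) = -(F - F)/2 = -1/2*0 = 0)
X(n) = 2 (X(n) = -3 + 5 = 2)
s(o) = 1 (s(o) = (2*o)/((2*o)) = (2*o)*(1/(2*o)) = 1)
f(Q) = Q*(1 + Q) (f(Q) = (Q + 1)*(Q + 0) = (1 + Q)*Q = Q*(1 + Q))
f(-306)/(-28128) = -306*(1 - 306)/(-28128) = -306*(-305)*(-1/28128) = 93330*(-1/28128) = -15555/4688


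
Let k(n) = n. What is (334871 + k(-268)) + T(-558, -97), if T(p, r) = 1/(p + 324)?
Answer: 78297101/234 ≈ 3.3460e+5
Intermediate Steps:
T(p, r) = 1/(324 + p)
(334871 + k(-268)) + T(-558, -97) = (334871 - 268) + 1/(324 - 558) = 334603 + 1/(-234) = 334603 - 1/234 = 78297101/234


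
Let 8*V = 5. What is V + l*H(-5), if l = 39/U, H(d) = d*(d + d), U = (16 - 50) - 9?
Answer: -15385/344 ≈ -44.724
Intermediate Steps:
U = -43 (U = -34 - 9 = -43)
H(d) = 2*d**2 (H(d) = d*(2*d) = 2*d**2)
V = 5/8 (V = (1/8)*5 = 5/8 ≈ 0.62500)
l = -39/43 (l = 39/(-43) = 39*(-1/43) = -39/43 ≈ -0.90698)
V + l*H(-5) = 5/8 - 78*(-5)**2/43 = 5/8 - 78*25/43 = 5/8 - 39/43*50 = 5/8 - 1950/43 = -15385/344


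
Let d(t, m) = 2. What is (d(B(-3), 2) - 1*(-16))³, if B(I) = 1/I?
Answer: 5832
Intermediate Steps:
(d(B(-3), 2) - 1*(-16))³ = (2 - 1*(-16))³ = (2 + 16)³ = 18³ = 5832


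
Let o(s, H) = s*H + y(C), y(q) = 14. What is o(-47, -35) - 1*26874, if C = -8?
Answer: -25215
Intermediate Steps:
o(s, H) = 14 + H*s (o(s, H) = s*H + 14 = H*s + 14 = 14 + H*s)
o(-47, -35) - 1*26874 = (14 - 35*(-47)) - 1*26874 = (14 + 1645) - 26874 = 1659 - 26874 = -25215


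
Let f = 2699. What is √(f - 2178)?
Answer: √521 ≈ 22.825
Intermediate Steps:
√(f - 2178) = √(2699 - 2178) = √521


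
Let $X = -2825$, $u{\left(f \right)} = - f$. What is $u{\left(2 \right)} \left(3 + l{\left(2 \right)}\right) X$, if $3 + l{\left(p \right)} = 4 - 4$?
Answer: $0$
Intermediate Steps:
$l{\left(p \right)} = -3$ ($l{\left(p \right)} = -3 + \left(4 - 4\right) = -3 + 0 = -3$)
$u{\left(2 \right)} \left(3 + l{\left(2 \right)}\right) X = \left(-1\right) 2 \left(3 - 3\right) \left(-2825\right) = \left(-2\right) 0 \left(-2825\right) = 0 \left(-2825\right) = 0$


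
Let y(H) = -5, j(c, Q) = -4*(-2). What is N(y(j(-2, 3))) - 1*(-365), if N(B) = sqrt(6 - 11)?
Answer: 365 + I*sqrt(5) ≈ 365.0 + 2.2361*I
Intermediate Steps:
j(c, Q) = 8
N(B) = I*sqrt(5) (N(B) = sqrt(-5) = I*sqrt(5))
N(y(j(-2, 3))) - 1*(-365) = I*sqrt(5) - 1*(-365) = I*sqrt(5) + 365 = 365 + I*sqrt(5)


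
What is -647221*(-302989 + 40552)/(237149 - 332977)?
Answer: -169854737577/95828 ≈ -1.7725e+6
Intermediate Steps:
-647221*(-302989 + 40552)/(237149 - 332977) = -647221/((-95828/(-262437))) = -647221/((-95828*(-1/262437))) = -647221/95828/262437 = -647221*262437/95828 = -169854737577/95828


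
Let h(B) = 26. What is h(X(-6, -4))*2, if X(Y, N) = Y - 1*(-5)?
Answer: 52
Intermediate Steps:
X(Y, N) = 5 + Y (X(Y, N) = Y + 5 = 5 + Y)
h(X(-6, -4))*2 = 26*2 = 52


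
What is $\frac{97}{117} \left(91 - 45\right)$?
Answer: $\frac{4462}{117} \approx 38.137$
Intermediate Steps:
$\frac{97}{117} \left(91 - 45\right) = 97 \cdot \frac{1}{117} \cdot 46 = \frac{97}{117} \cdot 46 = \frac{4462}{117}$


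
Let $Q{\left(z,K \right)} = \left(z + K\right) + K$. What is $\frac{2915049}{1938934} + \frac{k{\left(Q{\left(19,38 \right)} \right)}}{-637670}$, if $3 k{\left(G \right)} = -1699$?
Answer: $\frac{1394953034089}{927300032835} \approx 1.5043$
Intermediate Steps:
$Q{\left(z,K \right)} = z + 2 K$ ($Q{\left(z,K \right)} = \left(K + z\right) + K = z + 2 K$)
$k{\left(G \right)} = - \frac{1699}{3}$ ($k{\left(G \right)} = \frac{1}{3} \left(-1699\right) = - \frac{1699}{3}$)
$\frac{2915049}{1938934} + \frac{k{\left(Q{\left(19,38 \right)} \right)}}{-637670} = \frac{2915049}{1938934} - \frac{1699}{3 \left(-637670\right)} = 2915049 \cdot \frac{1}{1938934} - - \frac{1699}{1913010} = \frac{2915049}{1938934} + \frac{1699}{1913010} = \frac{1394953034089}{927300032835}$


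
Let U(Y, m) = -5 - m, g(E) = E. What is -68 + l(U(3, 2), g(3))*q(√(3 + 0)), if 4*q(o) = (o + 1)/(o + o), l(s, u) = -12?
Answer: -139/2 - √3/2 ≈ -70.366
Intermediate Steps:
q(o) = (1 + o)/(8*o) (q(o) = ((o + 1)/(o + o))/4 = ((1 + o)/((2*o)))/4 = ((1 + o)*(1/(2*o)))/4 = ((1 + o)/(2*o))/4 = (1 + o)/(8*o))
-68 + l(U(3, 2), g(3))*q(√(3 + 0)) = -68 - 3*(1 + √(3 + 0))/(2*(√(3 + 0))) = -68 - 3*(1 + √3)/(2*(√3)) = -68 - 3*√3/3*(1 + √3)/2 = -68 - √3*(1 + √3)/2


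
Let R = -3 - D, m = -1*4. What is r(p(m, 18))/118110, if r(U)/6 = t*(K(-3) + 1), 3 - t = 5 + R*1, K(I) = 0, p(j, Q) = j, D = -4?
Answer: -3/19685 ≈ -0.00015240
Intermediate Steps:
m = -4
R = 1 (R = -3 - 1*(-4) = -3 + 4 = 1)
t = -3 (t = 3 - (5 + 1*1) = 3 - (5 + 1) = 3 - 1*6 = 3 - 6 = -3)
r(U) = -18 (r(U) = 6*(-3*(0 + 1)) = 6*(-3*1) = 6*(-3) = -18)
r(p(m, 18))/118110 = -18/118110 = -18*1/118110 = -3/19685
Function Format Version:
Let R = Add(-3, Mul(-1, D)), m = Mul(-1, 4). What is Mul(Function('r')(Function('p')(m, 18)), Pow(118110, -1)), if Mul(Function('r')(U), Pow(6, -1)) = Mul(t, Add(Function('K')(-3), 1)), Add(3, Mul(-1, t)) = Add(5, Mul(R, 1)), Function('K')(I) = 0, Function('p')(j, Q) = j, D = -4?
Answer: Rational(-3, 19685) ≈ -0.00015240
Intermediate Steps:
m = -4
R = 1 (R = Add(-3, Mul(-1, -4)) = Add(-3, 4) = 1)
t = -3 (t = Add(3, Mul(-1, Add(5, Mul(1, 1)))) = Add(3, Mul(-1, Add(5, 1))) = Add(3, Mul(-1, 6)) = Add(3, -6) = -3)
Function('r')(U) = -18 (Function('r')(U) = Mul(6, Mul(-3, Add(0, 1))) = Mul(6, Mul(-3, 1)) = Mul(6, -3) = -18)
Mul(Function('r')(Function('p')(m, 18)), Pow(118110, -1)) = Mul(-18, Pow(118110, -1)) = Mul(-18, Rational(1, 118110)) = Rational(-3, 19685)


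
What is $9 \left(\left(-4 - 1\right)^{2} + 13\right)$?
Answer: $342$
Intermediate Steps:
$9 \left(\left(-4 - 1\right)^{2} + 13\right) = 9 \left(\left(-5\right)^{2} + 13\right) = 9 \left(25 + 13\right) = 9 \cdot 38 = 342$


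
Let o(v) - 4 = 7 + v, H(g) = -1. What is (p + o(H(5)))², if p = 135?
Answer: 21025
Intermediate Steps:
o(v) = 11 + v (o(v) = 4 + (7 + v) = 11 + v)
(p + o(H(5)))² = (135 + (11 - 1))² = (135 + 10)² = 145² = 21025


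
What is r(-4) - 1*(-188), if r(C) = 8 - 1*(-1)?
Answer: 197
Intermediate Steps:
r(C) = 9 (r(C) = 8 + 1 = 9)
r(-4) - 1*(-188) = 9 - 1*(-188) = 9 + 188 = 197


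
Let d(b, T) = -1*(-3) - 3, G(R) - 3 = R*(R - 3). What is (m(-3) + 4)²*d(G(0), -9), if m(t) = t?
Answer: 0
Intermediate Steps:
G(R) = 3 + R*(-3 + R) (G(R) = 3 + R*(R - 3) = 3 + R*(-3 + R))
d(b, T) = 0 (d(b, T) = 3 - 3 = 0)
(m(-3) + 4)²*d(G(0), -9) = (-3 + 4)²*0 = 1²*0 = 1*0 = 0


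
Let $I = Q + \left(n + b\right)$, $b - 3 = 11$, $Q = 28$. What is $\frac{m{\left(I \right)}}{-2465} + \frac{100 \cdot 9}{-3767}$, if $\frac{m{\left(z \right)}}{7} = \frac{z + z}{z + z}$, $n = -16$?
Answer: $- \frac{2244869}{9285655} \approx -0.24176$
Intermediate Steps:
$b = 14$ ($b = 3 + 11 = 14$)
$I = 26$ ($I = 28 + \left(-16 + 14\right) = 28 - 2 = 26$)
$m{\left(z \right)} = 7$ ($m{\left(z \right)} = 7 \frac{z + z}{z + z} = 7 \frac{2 z}{2 z} = 7 \cdot 2 z \frac{1}{2 z} = 7 \cdot 1 = 7$)
$\frac{m{\left(I \right)}}{-2465} + \frac{100 \cdot 9}{-3767} = \frac{7}{-2465} + \frac{100 \cdot 9}{-3767} = 7 \left(- \frac{1}{2465}\right) + 900 \left(- \frac{1}{3767}\right) = - \frac{7}{2465} - \frac{900}{3767} = - \frac{2244869}{9285655}$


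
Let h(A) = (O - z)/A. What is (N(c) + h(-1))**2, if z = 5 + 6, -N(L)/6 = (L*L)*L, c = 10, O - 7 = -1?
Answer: 35940025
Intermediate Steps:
O = 6 (O = 7 - 1 = 6)
N(L) = -6*L**3 (N(L) = -6*L*L*L = -6*L**2*L = -6*L**3)
z = 11
h(A) = -5/A (h(A) = (6 - 1*11)/A = (6 - 11)/A = -5/A)
(N(c) + h(-1))**2 = (-6*10**3 - 5/(-1))**2 = (-6*1000 - 5*(-1))**2 = (-6000 + 5)**2 = (-5995)**2 = 35940025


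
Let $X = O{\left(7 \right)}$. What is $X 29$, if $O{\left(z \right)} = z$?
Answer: $203$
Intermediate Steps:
$X = 7$
$X 29 = 7 \cdot 29 = 203$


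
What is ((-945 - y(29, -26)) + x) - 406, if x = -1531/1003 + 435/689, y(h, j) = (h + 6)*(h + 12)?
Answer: -1925931216/691067 ≈ -2786.9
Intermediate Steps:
y(h, j) = (6 + h)*(12 + h)
x = -618554/691067 (x = -1531*1/1003 + 435*(1/689) = -1531/1003 + 435/689 = -618554/691067 ≈ -0.89507)
((-945 - y(29, -26)) + x) - 406 = ((-945 - (72 + 29² + 18*29)) - 618554/691067) - 406 = ((-945 - (72 + 841 + 522)) - 618554/691067) - 406 = ((-945 - 1*1435) - 618554/691067) - 406 = ((-945 - 1435) - 618554/691067) - 406 = (-2380 - 618554/691067) - 406 = -1645358014/691067 - 406 = -1925931216/691067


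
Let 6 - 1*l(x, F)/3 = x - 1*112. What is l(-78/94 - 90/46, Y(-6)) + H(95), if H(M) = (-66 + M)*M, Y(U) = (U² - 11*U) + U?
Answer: 3369865/1081 ≈ 3117.4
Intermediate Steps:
Y(U) = U² - 10*U
H(M) = M*(-66 + M)
l(x, F) = 354 - 3*x (l(x, F) = 18 - 3*(x - 1*112) = 18 - 3*(x - 112) = 18 - 3*(-112 + x) = 18 + (336 - 3*x) = 354 - 3*x)
l(-78/94 - 90/46, Y(-6)) + H(95) = (354 - 3*(-78/94 - 90/46)) + 95*(-66 + 95) = (354 - 3*(-78*1/94 - 90*1/46)) + 95*29 = (354 - 3*(-39/47 - 45/23)) + 2755 = (354 - 3*(-3012/1081)) + 2755 = (354 + 9036/1081) + 2755 = 391710/1081 + 2755 = 3369865/1081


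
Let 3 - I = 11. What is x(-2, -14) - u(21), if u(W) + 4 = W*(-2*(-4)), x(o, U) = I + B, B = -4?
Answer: -176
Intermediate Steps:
I = -8 (I = 3 - 1*11 = 3 - 11 = -8)
x(o, U) = -12 (x(o, U) = -8 - 4 = -12)
u(W) = -4 + 8*W (u(W) = -4 + W*(-2*(-4)) = -4 + W*8 = -4 + 8*W)
x(-2, -14) - u(21) = -12 - (-4 + 8*21) = -12 - (-4 + 168) = -12 - 1*164 = -12 - 164 = -176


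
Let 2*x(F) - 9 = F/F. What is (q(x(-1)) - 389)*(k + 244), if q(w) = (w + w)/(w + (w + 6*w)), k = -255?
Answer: 17105/4 ≈ 4276.3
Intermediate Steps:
x(F) = 5 (x(F) = 9/2 + (F/F)/2 = 9/2 + (½)*1 = 9/2 + ½ = 5)
q(w) = ¼ (q(w) = (2*w)/(w + 7*w) = (2*w)/((8*w)) = (2*w)*(1/(8*w)) = ¼)
(q(x(-1)) - 389)*(k + 244) = (¼ - 389)*(-255 + 244) = -1555/4*(-11) = 17105/4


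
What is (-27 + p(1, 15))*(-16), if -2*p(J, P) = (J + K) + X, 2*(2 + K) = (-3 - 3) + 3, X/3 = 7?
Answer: 580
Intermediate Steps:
X = 21 (X = 3*7 = 21)
K = -7/2 (K = -2 + ((-3 - 3) + 3)/2 = -2 + (-6 + 3)/2 = -2 + (1/2)*(-3) = -2 - 3/2 = -7/2 ≈ -3.5000)
p(J, P) = -35/4 - J/2 (p(J, P) = -((J - 7/2) + 21)/2 = -((-7/2 + J) + 21)/2 = -(35/2 + J)/2 = -35/4 - J/2)
(-27 + p(1, 15))*(-16) = (-27 + (-35/4 - 1/2*1))*(-16) = (-27 + (-35/4 - 1/2))*(-16) = (-27 - 37/4)*(-16) = -145/4*(-16) = 580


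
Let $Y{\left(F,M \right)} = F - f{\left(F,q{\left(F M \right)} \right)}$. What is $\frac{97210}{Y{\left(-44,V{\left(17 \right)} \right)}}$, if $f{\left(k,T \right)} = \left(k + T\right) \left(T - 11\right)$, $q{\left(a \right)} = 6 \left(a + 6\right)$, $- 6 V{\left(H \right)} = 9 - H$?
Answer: $- \frac{48605}{58882} \approx -0.82546$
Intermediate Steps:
$V{\left(H \right)} = - \frac{3}{2} + \frac{H}{6}$ ($V{\left(H \right)} = - \frac{9 - H}{6} = - \frac{3}{2} + \frac{H}{6}$)
$q{\left(a \right)} = 36 + 6 a$ ($q{\left(a \right)} = 6 \left(6 + a\right) = 36 + 6 a$)
$f{\left(k,T \right)} = \left(-11 + T\right) \left(T + k\right)$ ($f{\left(k,T \right)} = \left(T + k\right) \left(-11 + T\right) = \left(-11 + T\right) \left(T + k\right)$)
$Y{\left(F,M \right)} = 396 - \left(36 + 6 F M\right)^{2} + 12 F - F \left(36 + 6 F M\right) + 66 F M$ ($Y{\left(F,M \right)} = F - \left(\left(36 + 6 F M\right)^{2} - 11 \left(36 + 6 F M\right) - 11 F + \left(36 + 6 F M\right) F\right) = F - \left(\left(36 + 6 F M\right)^{2} - \left(396 + 66 F M\right) - 11 F + F \left(36 + 6 F M\right)\right) = F - \left(-396 + \left(36 + 6 F M\right)^{2} - 11 F + F \left(36 + 6 F M\right) - 66 F M\right) = F + \left(396 - \left(36 + 6 F M\right)^{2} + 11 F - F \left(36 + 6 F M\right) + 66 F M\right) = 396 - \left(36 + 6 F M\right)^{2} + 12 F - F \left(36 + 6 F M\right) + 66 F M$)
$\frac{97210}{Y{\left(-44,V{\left(17 \right)} \right)}} = \frac{97210}{396 - 36 \left(6 - 44 \left(- \frac{3}{2} + \frac{1}{6} \cdot 17\right)\right)^{2} - -1056 - 6 \left(- \frac{3}{2} + \frac{1}{6} \cdot 17\right) \left(-44\right)^{2} + 66 \left(-44\right) \left(- \frac{3}{2} + \frac{1}{6} \cdot 17\right)} = \frac{97210}{396 - 36 \left(6 - 44 \left(- \frac{3}{2} + \frac{17}{6}\right)\right)^{2} + 1056 - 6 \left(- \frac{3}{2} + \frac{17}{6}\right) 1936 + 66 \left(-44\right) \left(- \frac{3}{2} + \frac{17}{6}\right)} = \frac{97210}{396 - 36 \left(6 - \frac{176}{3}\right)^{2} + 1056 - 8 \cdot 1936 + 66 \left(-44\right) \frac{4}{3}} = \frac{97210}{396 - 36 \left(6 - \frac{176}{3}\right)^{2} + 1056 - 15488 - 3872} = \frac{97210}{396 - 36 \left(- \frac{158}{3}\right)^{2} + 1056 - 15488 - 3872} = \frac{97210}{396 - 99856 + 1056 - 15488 - 3872} = \frac{97210}{-117764} = 97210 \left(- \frac{1}{117764}\right) = - \frac{48605}{58882}$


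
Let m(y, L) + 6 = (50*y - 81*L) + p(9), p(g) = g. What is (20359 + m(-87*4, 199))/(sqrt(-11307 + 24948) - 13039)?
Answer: 171554123/170001880 + 13157*sqrt(13641)/170001880 ≈ 1.0182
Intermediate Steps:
m(y, L) = 3 - 81*L + 50*y (m(y, L) = -6 + ((50*y - 81*L) + 9) = -6 + ((-81*L + 50*y) + 9) = -6 + (9 - 81*L + 50*y) = 3 - 81*L + 50*y)
(20359 + m(-87*4, 199))/(sqrt(-11307 + 24948) - 13039) = (20359 + (3 - 81*199 + 50*(-87*4)))/(sqrt(-11307 + 24948) - 13039) = (20359 + (3 - 16119 + 50*(-348)))/(sqrt(13641) - 13039) = (20359 + (3 - 16119 - 17400))/(-13039 + sqrt(13641)) = (20359 - 33516)/(-13039 + sqrt(13641)) = -13157/(-13039 + sqrt(13641))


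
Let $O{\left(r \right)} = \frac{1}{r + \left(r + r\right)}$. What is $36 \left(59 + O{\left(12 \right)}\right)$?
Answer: $2125$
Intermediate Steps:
$O{\left(r \right)} = \frac{1}{3 r}$ ($O{\left(r \right)} = \frac{1}{r + 2 r} = \frac{1}{3 r}$)
$36 \left(59 + O{\left(12 \right)}\right) = 36 \left(59 + \frac{1}{3 \cdot 12}\right) = 36 \left(59 + \frac{1}{3} \cdot \frac{1}{12}\right) = 36 \left(59 + \frac{1}{36}\right) = 36 \cdot \frac{2125}{36} = 2125$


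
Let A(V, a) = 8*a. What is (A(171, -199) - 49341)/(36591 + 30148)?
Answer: -50933/66739 ≈ -0.76317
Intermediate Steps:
(A(171, -199) - 49341)/(36591 + 30148) = (8*(-199) - 49341)/(36591 + 30148) = (-1592 - 49341)/66739 = -50933*1/66739 = -50933/66739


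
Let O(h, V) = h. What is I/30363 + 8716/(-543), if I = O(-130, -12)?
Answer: -29412722/1831901 ≈ -16.056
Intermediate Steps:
I = -130
I/30363 + 8716/(-543) = -130/30363 + 8716/(-543) = -130*1/30363 + 8716*(-1/543) = -130/30363 - 8716/543 = -29412722/1831901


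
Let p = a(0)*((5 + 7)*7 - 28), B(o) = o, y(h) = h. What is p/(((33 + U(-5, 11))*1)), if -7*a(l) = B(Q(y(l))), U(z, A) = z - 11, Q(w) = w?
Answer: 0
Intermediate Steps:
U(z, A) = -11 + z
a(l) = -l/7
p = 0 (p = (-1/7*0)*((5 + 7)*7 - 28) = 0*(12*7 - 28) = 0*(84 - 28) = 0*56 = 0)
p/(((33 + U(-5, 11))*1)) = 0/(((33 + (-11 - 5))*1)) = 0/(((33 - 16)*1)) = 0/((17*1)) = 0/17 = 0*(1/17) = 0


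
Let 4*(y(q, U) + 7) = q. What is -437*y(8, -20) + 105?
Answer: 2290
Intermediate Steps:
y(q, U) = -7 + q/4
-437*y(8, -20) + 105 = -437*(-7 + (¼)*8) + 105 = -437*(-7 + 2) + 105 = -437*(-5) + 105 = 2185 + 105 = 2290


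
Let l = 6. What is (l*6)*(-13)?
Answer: -468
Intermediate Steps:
(l*6)*(-13) = (6*6)*(-13) = 36*(-13) = -468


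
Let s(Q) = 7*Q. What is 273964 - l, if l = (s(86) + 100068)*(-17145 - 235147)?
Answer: 25398509604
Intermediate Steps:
l = -25398235640 (l = (7*86 + 100068)*(-17145 - 235147) = (602 + 100068)*(-252292) = 100670*(-252292) = -25398235640)
273964 - l = 273964 - 1*(-25398235640) = 273964 + 25398235640 = 25398509604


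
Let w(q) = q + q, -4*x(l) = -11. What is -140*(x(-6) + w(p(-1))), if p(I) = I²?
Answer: -665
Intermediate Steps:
x(l) = 11/4 (x(l) = -¼*(-11) = 11/4)
w(q) = 2*q
-140*(x(-6) + w(p(-1))) = -140*(11/4 + 2*(-1)²) = -140*(11/4 + 2*1) = -140*(11/4 + 2) = -140*19/4 = -665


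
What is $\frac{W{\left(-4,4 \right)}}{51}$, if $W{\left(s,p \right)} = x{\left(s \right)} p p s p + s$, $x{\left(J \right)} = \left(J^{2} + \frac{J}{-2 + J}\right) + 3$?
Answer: $- \frac{15116}{153} \approx -98.797$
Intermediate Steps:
$x{\left(J \right)} = 3 + J^{2} + \frac{J}{-2 + J}$ ($x{\left(J \right)} = \left(J^{2} + \frac{J}{-2 + J}\right) + 3 = 3 + J^{2} + \frac{J}{-2 + J}$)
$W{\left(s,p \right)} = s + \frac{s p^{3} \left(-6 + s^{3} - 2 s^{2} + 4 s\right)}{-2 + s}$ ($W{\left(s,p \right)} = \frac{-6 + s^{3} - 2 s^{2} + 4 s}{-2 + s} p p s p + s = \frac{p \left(-6 + s^{3} - 2 s^{2} + 4 s\right)}{-2 + s} p s p + s = \frac{p^{2} \left(-6 + s^{3} - 2 s^{2} + 4 s\right)}{-2 + s} s p + s = \frac{s p^{2} \left(-6 + s^{3} - 2 s^{2} + 4 s\right)}{-2 + s} p + s = \frac{s p^{3} \left(-6 + s^{3} - 2 s^{2} + 4 s\right)}{-2 + s} + s = s + \frac{s p^{3} \left(-6 + s^{3} - 2 s^{2} + 4 s\right)}{-2 + s}$)
$\frac{W{\left(-4,4 \right)}}{51} = \frac{\left(-4\right) \frac{1}{-2 - 4} \left(-2 - 4 + 4^{3} \left(-6 + \left(-4\right)^{3} - 2 \left(-4\right)^{2} + 4 \left(-4\right)\right)\right)}{51} = - \frac{4 \left(-2 - 4 + 64 \left(-6 - 64 - 32 - 16\right)\right)}{-6} \cdot \frac{1}{51} = \left(-4\right) \left(- \frac{1}{6}\right) \left(-2 - 4 + 64 \left(-6 - 64 - 32 - 16\right)\right) \frac{1}{51} = \left(-4\right) \left(- \frac{1}{6}\right) \left(-2 - 4 + 64 \left(-118\right)\right) \frac{1}{51} = \left(-4\right) \left(- \frac{1}{6}\right) \left(-2 - 4 - 7552\right) \frac{1}{51} = \left(-4\right) \left(- \frac{1}{6}\right) \left(-7558\right) \frac{1}{51} = \left(- \frac{15116}{3}\right) \frac{1}{51} = - \frac{15116}{153}$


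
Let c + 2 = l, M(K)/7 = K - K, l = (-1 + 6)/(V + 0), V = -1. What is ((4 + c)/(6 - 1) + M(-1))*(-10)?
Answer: 6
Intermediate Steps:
l = -5 (l = (-1 + 6)/(-1 + 0) = 5/(-1) = 5*(-1) = -5)
M(K) = 0 (M(K) = 7*(K - K) = 7*0 = 0)
c = -7 (c = -2 - 5 = -7)
((4 + c)/(6 - 1) + M(-1))*(-10) = ((4 - 7)/(6 - 1) + 0)*(-10) = (-3/5 + 0)*(-10) = -3/5*(-10) = 6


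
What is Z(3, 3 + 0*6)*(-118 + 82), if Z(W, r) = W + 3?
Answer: -216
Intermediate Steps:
Z(W, r) = 3 + W
Z(3, 3 + 0*6)*(-118 + 82) = (3 + 3)*(-118 + 82) = 6*(-36) = -216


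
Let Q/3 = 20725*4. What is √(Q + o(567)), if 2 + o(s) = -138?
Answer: 4*√15535 ≈ 498.56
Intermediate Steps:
Q = 248700 (Q = 3*(20725*4) = 3*82900 = 248700)
o(s) = -140 (o(s) = -2 - 138 = -140)
√(Q + o(567)) = √(248700 - 140) = √248560 = 4*√15535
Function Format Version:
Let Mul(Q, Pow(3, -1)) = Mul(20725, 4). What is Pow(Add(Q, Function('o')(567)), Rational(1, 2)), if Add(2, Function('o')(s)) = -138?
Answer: Mul(4, Pow(15535, Rational(1, 2))) ≈ 498.56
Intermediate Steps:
Q = 248700 (Q = Mul(3, Mul(20725, 4)) = Mul(3, 82900) = 248700)
Function('o')(s) = -140 (Function('o')(s) = Add(-2, -138) = -140)
Pow(Add(Q, Function('o')(567)), Rational(1, 2)) = Pow(Add(248700, -140), Rational(1, 2)) = Pow(248560, Rational(1, 2)) = Mul(4, Pow(15535, Rational(1, 2)))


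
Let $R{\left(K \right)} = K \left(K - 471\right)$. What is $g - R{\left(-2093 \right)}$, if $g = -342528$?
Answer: $-5708980$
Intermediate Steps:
$R{\left(K \right)} = K \left(-471 + K\right)$
$g - R{\left(-2093 \right)} = -342528 - - 2093 \left(-471 - 2093\right) = -342528 - \left(-2093\right) \left(-2564\right) = -342528 - 5366452 = -5708980$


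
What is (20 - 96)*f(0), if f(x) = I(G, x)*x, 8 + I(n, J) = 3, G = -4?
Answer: 0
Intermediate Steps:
I(n, J) = -5 (I(n, J) = -8 + 3 = -5)
f(x) = -5*x
(20 - 96)*f(0) = (20 - 96)*(-5*0) = -76*0 = 0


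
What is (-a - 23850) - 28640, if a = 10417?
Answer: -62907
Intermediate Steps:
(-a - 23850) - 28640 = (-1*10417 - 23850) - 28640 = (-10417 - 23850) - 28640 = -34267 - 28640 = -62907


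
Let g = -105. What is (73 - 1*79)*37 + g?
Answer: -327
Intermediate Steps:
(73 - 1*79)*37 + g = (73 - 1*79)*37 - 105 = (73 - 79)*37 - 105 = -6*37 - 105 = -222 - 105 = -327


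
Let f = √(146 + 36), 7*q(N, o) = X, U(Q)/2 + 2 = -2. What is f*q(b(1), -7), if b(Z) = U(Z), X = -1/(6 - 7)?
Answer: √182/7 ≈ 1.9272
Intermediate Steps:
X = 1 (X = -1/(-1) = -1*(-1) = 1)
U(Q) = -8 (U(Q) = -4 + 2*(-2) = -4 - 4 = -8)
b(Z) = -8
q(N, o) = ⅐ (q(N, o) = (⅐)*1 = ⅐)
f = √182 ≈ 13.491
f*q(b(1), -7) = √182*(⅐) = √182/7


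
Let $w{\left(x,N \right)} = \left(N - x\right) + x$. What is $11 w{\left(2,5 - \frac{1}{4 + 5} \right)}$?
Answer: $\frac{484}{9} \approx 53.778$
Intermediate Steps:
$w{\left(x,N \right)} = N$
$11 w{\left(2,5 - \frac{1}{4 + 5} \right)} = 11 \left(5 - \frac{1}{4 + 5}\right) = 11 \left(5 - \frac{1}{9}\right) = 11 \cdot \frac{44}{9} = \frac{484}{9}$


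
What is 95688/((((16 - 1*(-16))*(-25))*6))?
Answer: -3987/200 ≈ -19.935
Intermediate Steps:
95688/((((16 - 1*(-16))*(-25))*6)) = 95688/((((16 + 16)*(-25))*6)) = 95688/(((32*(-25))*6)) = 95688/((-800*6)) = 95688/(-4800) = 95688*(-1/4800) = -3987/200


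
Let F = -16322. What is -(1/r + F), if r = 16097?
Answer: 262735233/16097 ≈ 16322.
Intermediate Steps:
-(1/r + F) = -(1/16097 - 16322) = -1*(-262735233/16097) = 262735233/16097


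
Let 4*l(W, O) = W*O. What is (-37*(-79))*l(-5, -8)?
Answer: 29230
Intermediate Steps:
l(W, O) = O*W/4 (l(W, O) = (W*O)/4 = (O*W)/4 = O*W/4)
(-37*(-79))*l(-5, -8) = (-37*(-79))*((¼)*(-8)*(-5)) = 2923*10 = 29230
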